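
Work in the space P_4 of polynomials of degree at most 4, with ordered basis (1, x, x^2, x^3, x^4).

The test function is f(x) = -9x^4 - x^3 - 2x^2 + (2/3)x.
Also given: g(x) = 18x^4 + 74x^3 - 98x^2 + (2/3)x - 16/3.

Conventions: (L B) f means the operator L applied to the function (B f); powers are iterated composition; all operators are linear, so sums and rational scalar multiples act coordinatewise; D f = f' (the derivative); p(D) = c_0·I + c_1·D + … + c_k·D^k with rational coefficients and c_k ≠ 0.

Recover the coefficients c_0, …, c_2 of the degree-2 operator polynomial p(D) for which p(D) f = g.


p(D) = -2·I − 2·D + D^2, i.e. c_0 = -2, c_1 = -2, c_2 = 1

D^0 f = -9x^4 - x^3 - 2x^2 + (2/3)x
D^1 f = -36x^3 - 3x^2 - 4x + 2/3
D^2 f = -108x^2 - 6x - 4
matching coefficients of g against c_0 f + c_1 Df + … from the top degree down determines the c_i
solution: c_0 = -2, c_1 = -2, c_2 = 1


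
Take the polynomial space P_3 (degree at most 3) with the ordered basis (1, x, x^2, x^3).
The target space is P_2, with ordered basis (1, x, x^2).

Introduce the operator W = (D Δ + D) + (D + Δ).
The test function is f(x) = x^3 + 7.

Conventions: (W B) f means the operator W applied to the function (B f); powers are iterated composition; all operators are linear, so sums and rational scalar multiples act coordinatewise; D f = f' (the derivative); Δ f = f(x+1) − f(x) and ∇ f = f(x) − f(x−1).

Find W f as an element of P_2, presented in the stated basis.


g(x) = 9x^2 + 9x + 4

Δ f = 3x^2 + 3x + 1
D Δ f = 6x + 3
D f = 3x^2
(D Δ + D) f = 3x^2 + 6x + 3
D f = 3x^2
Δ f = 3x^2 + 3x + 1
(D + Δ) f = 6x^2 + 3x + 1
((D Δ + D) + (D + Δ)) f = 9x^2 + 9x + 4


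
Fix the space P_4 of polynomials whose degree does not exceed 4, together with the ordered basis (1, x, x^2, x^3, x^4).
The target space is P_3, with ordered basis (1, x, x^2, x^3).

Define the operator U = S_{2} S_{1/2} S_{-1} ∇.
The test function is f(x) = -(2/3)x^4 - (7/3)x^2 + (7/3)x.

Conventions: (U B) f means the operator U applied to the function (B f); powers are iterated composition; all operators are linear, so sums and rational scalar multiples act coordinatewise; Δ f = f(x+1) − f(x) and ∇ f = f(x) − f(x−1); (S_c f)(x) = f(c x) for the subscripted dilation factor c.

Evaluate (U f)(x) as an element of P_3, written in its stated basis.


the result is g(x) = (8/3)x^3 + 4x^2 + (22/3)x + 16/3

∇ f = -(8/3)x^3 + 4x^2 - (22/3)x + 16/3
S_{-1} ∇ f = (8/3)x^3 + 4x^2 + (22/3)x + 16/3
S_{1/2} S_{-1} ∇ f = (1/3)x^3 + x^2 + (11/3)x + 16/3
S_{2} S_{1/2} S_{-1} ∇ f = (8/3)x^3 + 4x^2 + (22/3)x + 16/3


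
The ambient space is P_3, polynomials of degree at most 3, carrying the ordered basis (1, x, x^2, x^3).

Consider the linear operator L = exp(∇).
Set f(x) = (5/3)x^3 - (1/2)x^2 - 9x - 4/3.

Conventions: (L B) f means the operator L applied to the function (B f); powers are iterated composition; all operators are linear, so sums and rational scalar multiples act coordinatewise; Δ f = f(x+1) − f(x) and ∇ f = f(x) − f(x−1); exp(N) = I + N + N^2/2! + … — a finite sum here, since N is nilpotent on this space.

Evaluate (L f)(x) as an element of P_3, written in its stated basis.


g(x) = (5/3)x^3 + (9/2)x^2 - 10x - 12

order-1 term: 5x^2 - 6x - 41/6
order-2 term: 5x - 11/2
order-3 term: 5/3
the series for exp(∇) f terminates at order 3
exp(∇) f = (5/3)x^3 + (9/2)x^2 - 10x - 12


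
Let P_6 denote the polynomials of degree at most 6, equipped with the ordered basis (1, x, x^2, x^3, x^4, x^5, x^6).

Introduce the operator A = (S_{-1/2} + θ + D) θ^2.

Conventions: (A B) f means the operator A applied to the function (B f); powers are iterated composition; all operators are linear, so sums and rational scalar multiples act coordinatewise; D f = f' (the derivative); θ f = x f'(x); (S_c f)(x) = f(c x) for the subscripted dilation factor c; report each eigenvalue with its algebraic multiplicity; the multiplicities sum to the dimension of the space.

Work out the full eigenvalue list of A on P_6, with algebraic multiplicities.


image of 1: 0
image of x: (1/2)x + 1
image of x^2: 9x^2 + 8x
image of x^3: (207/8)x^3 + 27x^2
image of x^4: 65x^4 + 64x^3
image of x^5: (3975/32)x^5 + 125x^4
image of x^6: (3465/16)x^6 + 216x^5
the matrix is upper triangular; its diagonal is (0, 1/2, 9, 207/8, 65, 3975/32, 3465/16)
for a triangular matrix the eigenvalues are the diagonal entries, with algebraic multiplicity their repetition count

λ = 0 (multiplicity 1), λ = 1/2 (multiplicity 1), λ = 9 (multiplicity 1), λ = 207/8 (multiplicity 1), λ = 65 (multiplicity 1), λ = 3975/32 (multiplicity 1), λ = 3465/16 (multiplicity 1)


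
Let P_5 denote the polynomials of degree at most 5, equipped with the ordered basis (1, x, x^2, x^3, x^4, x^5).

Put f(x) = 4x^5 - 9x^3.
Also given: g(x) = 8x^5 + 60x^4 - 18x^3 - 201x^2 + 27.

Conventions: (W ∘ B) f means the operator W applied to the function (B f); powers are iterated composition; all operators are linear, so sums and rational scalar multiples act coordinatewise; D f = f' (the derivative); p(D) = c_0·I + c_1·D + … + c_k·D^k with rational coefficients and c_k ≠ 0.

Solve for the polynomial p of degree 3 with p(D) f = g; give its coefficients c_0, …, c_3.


D^0 f = 4x^5 - 9x^3
D^1 f = 20x^4 - 27x^2
D^2 f = 80x^3 - 54x
D^3 f = 240x^2 - 54
matching coefficients of g against c_0 f + c_1 Df + … from the top degree down determines the c_i
solution: c_0 = 2, c_1 = 3, c_2 = 0, c_3 = -1/2

p(D) = 2·I + 3·D − (1/2)·D^3, i.e. c_0 = 2, c_1 = 3, c_2 = 0, c_3 = -1/2


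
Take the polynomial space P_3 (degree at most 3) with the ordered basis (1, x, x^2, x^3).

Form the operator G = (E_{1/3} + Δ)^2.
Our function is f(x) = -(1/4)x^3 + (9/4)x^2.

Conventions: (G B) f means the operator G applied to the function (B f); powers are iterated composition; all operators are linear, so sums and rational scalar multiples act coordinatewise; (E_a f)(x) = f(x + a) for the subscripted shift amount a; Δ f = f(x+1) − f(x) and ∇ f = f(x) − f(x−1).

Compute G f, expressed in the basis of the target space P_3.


g(x) = -(1/4)x^3 + (1/4)x^2 + (23/3)x + 277/27

E_{1/3} f = -(1/4)x^3 + 2x^2 + (17/12)x + 13/54
Δ f = -(3/4)x^2 + (15/4)x + 2
(E_{1/3} + Δ) f = -(1/4)x^3 + (5/4)x^2 + (31/6)x + 121/54
E_{1/3} (E_{1/3} + Δ) f = -(1/4)x^3 + x^2 + (71/12)x + 221/54
Δ (E_{1/3} + Δ) f = -(3/4)x^2 + (7/4)x + 37/6
(E_{1/3} + Δ) (E_{1/3} + Δ) f = -(1/4)x^3 + (1/4)x^2 + (23/3)x + 277/27


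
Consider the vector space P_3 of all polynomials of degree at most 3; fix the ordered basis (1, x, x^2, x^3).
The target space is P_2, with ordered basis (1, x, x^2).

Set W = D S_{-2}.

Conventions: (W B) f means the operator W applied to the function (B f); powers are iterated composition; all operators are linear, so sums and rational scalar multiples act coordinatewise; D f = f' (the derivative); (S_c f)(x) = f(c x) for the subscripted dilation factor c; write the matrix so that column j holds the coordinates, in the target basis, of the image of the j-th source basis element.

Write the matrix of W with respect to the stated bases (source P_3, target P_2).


image of 1: 0
image of x: -2
image of x^2: 8x
image of x^3: -24x^2
each image's coordinates form column j of the matrix

the matrix is [[0, -2, 0, 0]; [0, 0, 8, 0]; [0, 0, 0, -24]] (rows listed top to bottom)


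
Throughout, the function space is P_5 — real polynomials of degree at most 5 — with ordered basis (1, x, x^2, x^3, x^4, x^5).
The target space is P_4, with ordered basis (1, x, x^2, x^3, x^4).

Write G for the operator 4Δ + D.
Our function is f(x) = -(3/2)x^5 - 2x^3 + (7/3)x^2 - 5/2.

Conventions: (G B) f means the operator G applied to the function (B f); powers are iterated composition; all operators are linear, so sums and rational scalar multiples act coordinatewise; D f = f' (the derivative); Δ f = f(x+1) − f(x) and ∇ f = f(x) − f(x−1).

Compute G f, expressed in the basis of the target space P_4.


the image equals g(x) = -(75/2)x^4 - 60x^3 - 90x^2 - (92/3)x - 14/3

Δ f = -(15/2)x^4 - 15x^3 - 21x^2 - (53/6)x - 7/6
(4Δ) f = -30x^4 - 60x^3 - 84x^2 - (106/3)x - 14/3
D f = -(15/2)x^4 - 6x^2 + (14/3)x
(4Δ + D) f = -(75/2)x^4 - 60x^3 - 90x^2 - (92/3)x - 14/3


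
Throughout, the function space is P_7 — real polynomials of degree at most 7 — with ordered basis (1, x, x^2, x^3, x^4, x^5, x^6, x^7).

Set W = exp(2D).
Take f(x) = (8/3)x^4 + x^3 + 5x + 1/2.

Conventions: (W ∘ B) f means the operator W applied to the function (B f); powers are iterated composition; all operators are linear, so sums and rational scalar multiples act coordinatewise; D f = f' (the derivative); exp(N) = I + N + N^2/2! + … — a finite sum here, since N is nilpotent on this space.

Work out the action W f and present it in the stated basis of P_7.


the image equals g(x) = (8/3)x^4 + (67/3)x^3 + 70x^2 + (307/3)x + 367/6

order-1 term: (64/3)x^3 + 6x^2 + 10
order-2 term: 64x^2 + 12x
order-3 term: (256/3)x + 8
order-4 term: 128/3
the series for exp(2D) f terminates at order 4
exp(2D) f = (8/3)x^4 + (67/3)x^3 + 70x^2 + (307/3)x + 367/6


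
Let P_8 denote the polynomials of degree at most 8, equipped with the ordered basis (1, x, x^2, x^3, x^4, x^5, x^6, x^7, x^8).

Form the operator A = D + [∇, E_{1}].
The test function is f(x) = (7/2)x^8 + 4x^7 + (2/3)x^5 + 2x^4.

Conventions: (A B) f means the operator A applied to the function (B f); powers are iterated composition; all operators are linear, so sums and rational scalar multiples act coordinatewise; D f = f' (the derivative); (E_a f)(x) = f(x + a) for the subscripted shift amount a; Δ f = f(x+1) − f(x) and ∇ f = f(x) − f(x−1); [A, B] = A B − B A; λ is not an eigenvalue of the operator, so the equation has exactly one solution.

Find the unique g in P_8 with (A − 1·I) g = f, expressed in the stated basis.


g(x) = -(7/2)x^8 - 32x^7 - 224x^6 - (4034/3)x^5 - (20176/3)x^4 - (80704/3)x^3 - 80704x^2 - 161408x - 161408

write g with unknown coordinates in the stated basis and equate coefficients in (A − 1·I) g = f
solving from the highest basis element down gives g = -(7/2)x^8 - 32x^7 - 224x^6 - (4034/3)x^5 - (20176/3)x^4 - (80704/3)x^3 - 80704x^2 - 161408x - 161408
check: A g = -28x^7 - 224x^6 - 1344x^5 - (20170/3)x^4 - (80704/3)x^3 - 80704x^2 - 161408x - 161408
so A g − 1·g = (7/2)x^8 + 4x^7 + (2/3)x^5 + 2x^4 = f ✓


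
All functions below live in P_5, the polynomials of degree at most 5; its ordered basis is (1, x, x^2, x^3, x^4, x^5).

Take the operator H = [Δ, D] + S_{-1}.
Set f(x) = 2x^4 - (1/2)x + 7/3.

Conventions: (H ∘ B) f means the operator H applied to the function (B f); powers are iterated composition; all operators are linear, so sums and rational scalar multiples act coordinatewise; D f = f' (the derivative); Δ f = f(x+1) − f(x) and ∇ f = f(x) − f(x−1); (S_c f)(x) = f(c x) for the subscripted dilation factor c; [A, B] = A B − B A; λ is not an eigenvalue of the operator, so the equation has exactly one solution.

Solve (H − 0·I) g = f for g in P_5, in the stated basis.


write g with unknown coordinates in the stated basis and equate coefficients in (H − 0·I) g = f
solving from the highest basis element down gives g = 2x^4 + (1/2)x + 7/3
check: H g = 2x^4 - (1/2)x + 7/3
so H g − 0·g = 2x^4 - (1/2)x + 7/3 = f ✓

the result is g(x) = 2x^4 + (1/2)x + 7/3


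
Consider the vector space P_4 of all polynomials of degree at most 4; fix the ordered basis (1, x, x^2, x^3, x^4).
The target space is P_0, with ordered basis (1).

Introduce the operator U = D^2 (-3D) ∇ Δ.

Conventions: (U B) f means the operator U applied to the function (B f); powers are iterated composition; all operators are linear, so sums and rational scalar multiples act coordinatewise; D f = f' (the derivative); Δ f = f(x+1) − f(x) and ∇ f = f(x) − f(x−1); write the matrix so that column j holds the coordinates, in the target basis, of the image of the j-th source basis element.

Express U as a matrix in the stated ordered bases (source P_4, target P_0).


image of 1: 0
image of x: 0
image of x^2: 0
image of x^3: 0
image of x^4: 0
each image's coordinates form column j of the matrix

the matrix is [[0, 0, 0, 0, 0]] (rows listed top to bottom)


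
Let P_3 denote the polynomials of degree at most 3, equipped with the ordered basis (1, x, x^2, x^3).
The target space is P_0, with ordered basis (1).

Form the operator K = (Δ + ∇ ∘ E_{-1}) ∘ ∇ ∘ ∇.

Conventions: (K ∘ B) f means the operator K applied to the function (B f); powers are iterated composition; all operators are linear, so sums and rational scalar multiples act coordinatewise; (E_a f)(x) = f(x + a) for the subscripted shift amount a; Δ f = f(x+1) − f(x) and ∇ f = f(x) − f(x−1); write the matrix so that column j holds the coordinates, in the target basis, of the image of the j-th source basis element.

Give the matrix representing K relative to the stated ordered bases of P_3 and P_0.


the matrix is [[0, 0, 0, 12]] (rows listed top to bottom)

image of 1: 0
image of x: 0
image of x^2: 0
image of x^3: 12
each image's coordinates form column j of the matrix


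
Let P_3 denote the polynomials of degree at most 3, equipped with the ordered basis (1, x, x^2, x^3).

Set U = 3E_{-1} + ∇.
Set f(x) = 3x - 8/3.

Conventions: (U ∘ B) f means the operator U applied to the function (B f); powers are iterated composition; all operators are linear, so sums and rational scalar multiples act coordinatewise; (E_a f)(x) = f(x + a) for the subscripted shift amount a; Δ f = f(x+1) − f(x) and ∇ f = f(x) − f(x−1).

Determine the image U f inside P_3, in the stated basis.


E_{-1} f = 3x - 17/3
(3E_{-1}) f = 9x - 17
∇ f = 3
(3E_{-1} + ∇) f = 9x - 14

the image equals g(x) = 9x - 14


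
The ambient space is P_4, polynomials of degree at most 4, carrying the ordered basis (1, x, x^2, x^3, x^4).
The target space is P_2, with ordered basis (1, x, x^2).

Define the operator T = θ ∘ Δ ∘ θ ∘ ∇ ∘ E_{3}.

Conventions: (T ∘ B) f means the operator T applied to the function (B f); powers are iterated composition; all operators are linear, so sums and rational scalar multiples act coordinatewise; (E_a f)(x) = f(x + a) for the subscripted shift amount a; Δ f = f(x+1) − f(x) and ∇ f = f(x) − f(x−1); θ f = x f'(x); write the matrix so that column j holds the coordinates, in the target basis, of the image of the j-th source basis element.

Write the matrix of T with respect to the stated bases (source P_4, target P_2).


image of 1: 0
image of x: 0
image of x^2: 0
image of x^3: 12x
image of x^4: 72x^2 + 156x
each image's coordinates form column j of the matrix

the matrix is [[0, 0, 0, 0, 0]; [0, 0, 0, 12, 156]; [0, 0, 0, 0, 72]] (rows listed top to bottom)


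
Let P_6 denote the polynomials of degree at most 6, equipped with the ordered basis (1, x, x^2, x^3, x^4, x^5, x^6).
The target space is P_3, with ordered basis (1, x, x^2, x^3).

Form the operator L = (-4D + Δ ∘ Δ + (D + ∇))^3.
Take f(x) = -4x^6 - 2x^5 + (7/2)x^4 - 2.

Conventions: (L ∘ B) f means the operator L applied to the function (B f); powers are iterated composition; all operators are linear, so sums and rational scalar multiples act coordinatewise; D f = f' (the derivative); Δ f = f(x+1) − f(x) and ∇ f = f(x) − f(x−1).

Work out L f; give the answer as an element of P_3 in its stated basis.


the image equals g(x) = 3840x^3 - 7680x^2 - 38112x - 1416

D f = -24x^5 - 10x^4 + 14x^3
(-4D) f = 96x^5 + 40x^4 - 56x^3
Δ f = -24x^5 - 70x^4 - 86x^3 - 59x^2 - 20x - 5/2
Δ Δ f = -120x^4 - 520x^3 - 918x^2 - 776x - 259
D f = -24x^5 - 10x^4 + 14x^3
∇ f = -24x^5 + 50x^4 - 46x^3 + 19x^2 - 3/2
(D + ∇) f = -48x^5 + 40x^4 - 32x^3 + 19x^2 - 3/2
(-4D + Δ ∘ Δ + (D + ∇)) f = 48x^5 - 40x^4 - 608x^3 - 899x^2 - 776x - 521/2
D (-4D + Δ ∘ Δ + (D + ∇)) f = 240x^4 - 160x^3 - 1824x^2 - 1798x - 776
(-4D) (-4D + Δ ∘ Δ + (D + ∇)) f = -960x^4 + 640x^3 + 7296x^2 + 7192x + 3104
Δ (-4D + Δ ∘ Δ + (D + ∇)) f = 240x^4 + 320x^3 - 1584x^2 - 3542x - 2275
Δ Δ (-4D + Δ ∘ Δ + (D + ∇)) f = 960x^3 + 2400x^2 - 1248x - 4566
D (-4D + Δ ∘ Δ + (D + ∇)) f = 240x^4 - 160x^3 - 1824x^2 - 1798x - 776
∇ (-4D + Δ ∘ Δ + (D + ∇)) f = 240x^4 - 640x^3 - 1104x^2 - 374x - 397
(D + ∇) (-4D + Δ ∘ Δ + (D + ∇)) f = 480x^4 - 800x^3 - 2928x^2 - 2172x - 1173
(-4D + Δ ∘ Δ + (D + ∇)) (-4D + Δ ∘ Δ + (D + ∇)) f = -480x^4 + 800x^3 + 6768x^2 + 3772x - 2635
D (-4D + Δ ∘ Δ + (D + ∇)) (-4D + Δ ∘ Δ + (D + ∇)) f = -1920x^3 + 2400x^2 + 13536x + 3772
(-4D) (-4D + Δ ∘ Δ + (D + ∇)) (-4D + Δ ∘ Δ + (D + ∇)) f = 7680x^3 - 9600x^2 - 54144x - 15088
Δ (-4D + Δ ∘ Δ + (D + ∇)) (-4D + Δ ∘ Δ + (D + ∇)) f = -1920x^3 - 480x^2 + 14016x + 10860
Δ Δ (-4D + Δ ∘ Δ + (D + ∇)) (-4D + Δ ∘ Δ + (D + ∇)) f = -5760x^2 - 6720x + 11616
D (-4D + Δ ∘ Δ + (D + ∇)) (-4D + Δ ∘ Δ + (D + ∇)) f = -1920x^3 + 2400x^2 + 13536x + 3772
∇ (-4D + Δ ∘ Δ + (D + ∇)) (-4D + Δ ∘ Δ + (D + ∇)) f = -1920x^3 + 5280x^2 + 9216x - 1716
(D + ∇) (-4D + Δ ∘ Δ + (D + ∇)) (-4D + Δ ∘ Δ + (D + ∇)) f = -3840x^3 + 7680x^2 + 22752x + 2056
(-4D + Δ ∘ Δ + (D + ∇)) (-4D + Δ ∘ Δ + (D + ∇)) (-4D + Δ ∘ Δ + (D + ∇)) f = 3840x^3 - 7680x^2 - 38112x - 1416


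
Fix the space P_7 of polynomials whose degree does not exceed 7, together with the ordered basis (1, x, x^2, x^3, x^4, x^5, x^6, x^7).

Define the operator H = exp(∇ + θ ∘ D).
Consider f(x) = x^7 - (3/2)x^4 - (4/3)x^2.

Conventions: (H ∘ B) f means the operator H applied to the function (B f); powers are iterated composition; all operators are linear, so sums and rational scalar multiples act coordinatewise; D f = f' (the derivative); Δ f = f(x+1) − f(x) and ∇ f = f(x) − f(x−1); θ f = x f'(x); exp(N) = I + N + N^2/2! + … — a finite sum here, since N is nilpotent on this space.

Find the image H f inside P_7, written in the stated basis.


order-1 term: 49x^6 - 21x^5 + 35x^4 - 59x^3 + 30x^2 - (55/3)x + 23/6
order-2 term: 882x^5 - 630x^4 + 875x^3 - 843x^2 + 418x - 637/6
order-3 term: 7350x^4 - 6300x^3 + 6825x^2 - 4309x + 1216
order-4 term: 29400x^3 - 25200x^2 + 18900x - 6196
order-5 term: 52920x^2 - 37800x + 14700
order-6 term: 35280x - 15120
order-7 term: 5040
the series for exp(∇ + θ ∘ D) f terminates at order 7
exp(∇ + θ ∘ D) f = x^7 + 49x^6 + 861x^5 + (13507/2)x^4 + 23916x^3 + (101192/3)x^2 + (37412/3)x - 1387/3

the result is g(x) = x^7 + 49x^6 + 861x^5 + (13507/2)x^4 + 23916x^3 + (101192/3)x^2 + (37412/3)x - 1387/3


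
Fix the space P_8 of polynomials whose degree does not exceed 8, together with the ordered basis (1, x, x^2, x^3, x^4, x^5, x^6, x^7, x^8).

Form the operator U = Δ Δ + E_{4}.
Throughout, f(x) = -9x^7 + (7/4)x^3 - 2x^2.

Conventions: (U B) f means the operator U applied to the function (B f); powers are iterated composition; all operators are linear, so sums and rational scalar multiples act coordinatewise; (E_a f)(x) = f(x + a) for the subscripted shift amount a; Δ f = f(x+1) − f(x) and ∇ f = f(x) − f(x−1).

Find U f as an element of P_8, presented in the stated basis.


Δ f = -63x^6 - 189x^5 - 315x^4 - 315x^3 - (735/4)x^2 - (247/4)x - 37/4
Δ Δ f = -378x^5 - 1890x^4 - 4410x^3 - 5670x^2 - (7791/2)x - 2255/2
E_{4} f = -9x^7 - 252x^6 - 3024x^5 - 20160x^4 - (322553/4)x^3 - 193517x^2 - 257980x - 147376
(Δ Δ + E_{4}) f = -9x^7 - 252x^6 - 3402x^5 - 22050x^4 - (340193/4)x^3 - 199187x^2 - (523751/2)x - 297007/2

the image equals g(x) = -9x^7 - 252x^6 - 3402x^5 - 22050x^4 - (340193/4)x^3 - 199187x^2 - (523751/2)x - 297007/2


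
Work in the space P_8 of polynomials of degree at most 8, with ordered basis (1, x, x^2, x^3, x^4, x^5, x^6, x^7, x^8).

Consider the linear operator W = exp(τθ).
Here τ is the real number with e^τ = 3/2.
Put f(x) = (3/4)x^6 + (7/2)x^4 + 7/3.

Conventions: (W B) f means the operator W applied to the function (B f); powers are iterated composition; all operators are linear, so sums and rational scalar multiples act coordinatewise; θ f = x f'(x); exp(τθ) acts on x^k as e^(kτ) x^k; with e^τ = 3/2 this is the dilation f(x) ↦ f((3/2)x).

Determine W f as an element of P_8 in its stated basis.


exp(τθ) x^k = e^(kτ) x^k; with e^τ = 3/2 this sends x^k to (3/2)^k x^k
x^4 ↦ 81/16 x^4
x^6 ↦ 729/64 x^6
applying this coordinatewise to f: exp(τθ) f = (2187/256)x^6 + (567/32)x^4 + 7/3

the result is g(x) = (2187/256)x^6 + (567/32)x^4 + 7/3


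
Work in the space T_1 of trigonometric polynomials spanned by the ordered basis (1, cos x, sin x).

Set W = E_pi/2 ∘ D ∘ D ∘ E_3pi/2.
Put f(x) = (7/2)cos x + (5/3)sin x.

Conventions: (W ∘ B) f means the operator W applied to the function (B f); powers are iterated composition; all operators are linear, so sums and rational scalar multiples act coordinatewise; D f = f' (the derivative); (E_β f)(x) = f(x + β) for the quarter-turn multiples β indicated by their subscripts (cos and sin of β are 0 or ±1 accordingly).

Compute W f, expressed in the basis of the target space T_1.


g(x) = -(7/2)cos x - (5/3)sin x

E_3pi/2 f = -(5/3)cos x + (7/2)sin x
D E_3pi/2 f = (7/2)cos x + (5/3)sin x
D (D ∘ E_3pi/2) f = (5/3)cos x - (7/2)sin x
E_pi/2 D (D ∘ E_3pi/2) f = -(7/2)cos x - (5/3)sin x


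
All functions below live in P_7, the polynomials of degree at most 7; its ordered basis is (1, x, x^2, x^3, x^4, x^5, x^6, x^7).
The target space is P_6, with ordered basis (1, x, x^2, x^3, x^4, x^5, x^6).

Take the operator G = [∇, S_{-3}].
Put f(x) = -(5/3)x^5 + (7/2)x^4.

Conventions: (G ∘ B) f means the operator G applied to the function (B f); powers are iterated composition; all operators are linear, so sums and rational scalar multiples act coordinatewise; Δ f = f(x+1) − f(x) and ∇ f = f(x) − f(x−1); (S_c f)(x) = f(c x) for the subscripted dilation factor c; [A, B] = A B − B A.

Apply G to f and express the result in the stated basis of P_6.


S_{-3} f = 405x^5 + (567/2)x^4
∇ S_{-3} f = 2025x^4 - 2916x^3 + 2349x^2 - 891x + 243/2
∇ f = -(25/3)x^4 + (92/3)x^3 - (113/3)x^2 + (67/3)x - 31/6
S_{-3} ∇ f = -675x^4 - 828x^3 - 339x^2 - 67x - 31/6
[∇, S_{-3}] f = 2700x^4 - 2088x^3 + 2688x^2 - 824x + 380/3

the result is g(x) = 2700x^4 - 2088x^3 + 2688x^2 - 824x + 380/3


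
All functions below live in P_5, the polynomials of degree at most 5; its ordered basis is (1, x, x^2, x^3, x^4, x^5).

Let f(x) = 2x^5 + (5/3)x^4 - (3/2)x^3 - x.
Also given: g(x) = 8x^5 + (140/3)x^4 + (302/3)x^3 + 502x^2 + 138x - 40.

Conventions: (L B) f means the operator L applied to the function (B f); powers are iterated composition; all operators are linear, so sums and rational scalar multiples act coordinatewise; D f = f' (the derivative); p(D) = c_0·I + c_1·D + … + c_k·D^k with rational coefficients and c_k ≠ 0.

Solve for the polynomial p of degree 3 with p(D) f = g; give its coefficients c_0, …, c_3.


p(D) = 4·I + 4·D + 2·D^2 + 4·D^3, i.e. c_0 = 4, c_1 = 4, c_2 = 2, c_3 = 4

D^0 f = 2x^5 + (5/3)x^4 - (3/2)x^3 - x
D^1 f = 10x^4 + (20/3)x^3 - (9/2)x^2 - 1
D^2 f = 40x^3 + 20x^2 - 9x
D^3 f = 120x^2 + 40x - 9
matching coefficients of g against c_0 f + c_1 Df + … from the top degree down determines the c_i
solution: c_0 = 4, c_1 = 4, c_2 = 2, c_3 = 4


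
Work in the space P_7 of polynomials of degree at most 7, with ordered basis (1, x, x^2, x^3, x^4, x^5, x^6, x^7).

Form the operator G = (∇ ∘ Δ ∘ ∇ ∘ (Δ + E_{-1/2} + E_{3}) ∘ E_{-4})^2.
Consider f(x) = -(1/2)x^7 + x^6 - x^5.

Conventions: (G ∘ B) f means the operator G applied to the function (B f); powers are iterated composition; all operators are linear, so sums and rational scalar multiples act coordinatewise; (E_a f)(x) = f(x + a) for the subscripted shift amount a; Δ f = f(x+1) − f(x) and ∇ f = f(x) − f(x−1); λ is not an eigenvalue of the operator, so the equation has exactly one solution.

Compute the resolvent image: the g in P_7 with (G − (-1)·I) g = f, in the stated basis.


write g with unknown coordinates in the stated basis and equate coefficients in (G − (-1)·I) g = f
solving from the highest basis element down gives g = -(1/2)x^7 + x^6 - x^5 + 10080x - 58320
check: G g = -10080x + 58320
so G g − (-1)·g = -(1/2)x^7 + x^6 - x^5 = f ✓

g(x) = -(1/2)x^7 + x^6 - x^5 + 10080x - 58320


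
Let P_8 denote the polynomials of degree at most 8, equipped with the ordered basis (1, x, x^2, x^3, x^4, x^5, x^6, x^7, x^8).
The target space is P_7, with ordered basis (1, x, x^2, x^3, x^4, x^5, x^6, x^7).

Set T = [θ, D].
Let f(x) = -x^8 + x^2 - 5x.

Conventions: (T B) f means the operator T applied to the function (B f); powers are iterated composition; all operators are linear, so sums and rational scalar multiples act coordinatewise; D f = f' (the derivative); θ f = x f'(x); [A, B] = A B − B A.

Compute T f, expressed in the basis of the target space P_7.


g(x) = 8x^7 - 2x + 5

D f = -8x^7 + 2x - 5
θ D f = -56x^7 + 2x
θ f = -8x^8 + 2x^2 - 5x
D θ f = -64x^7 + 4x - 5
[θ, D] f = 8x^7 - 2x + 5


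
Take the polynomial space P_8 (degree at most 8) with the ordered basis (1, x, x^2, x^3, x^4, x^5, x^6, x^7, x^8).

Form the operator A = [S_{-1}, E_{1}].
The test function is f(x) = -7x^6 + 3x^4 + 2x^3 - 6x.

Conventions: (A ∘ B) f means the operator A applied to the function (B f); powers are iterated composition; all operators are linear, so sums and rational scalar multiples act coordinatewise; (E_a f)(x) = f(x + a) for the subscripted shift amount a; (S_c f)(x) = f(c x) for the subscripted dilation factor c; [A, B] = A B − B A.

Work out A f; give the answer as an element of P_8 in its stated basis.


E_{1} f = -7x^6 - 42x^5 - 102x^4 - 126x^3 - 81x^2 - 30x - 8
S_{-1} E_{1} f = -7x^6 + 42x^5 - 102x^4 + 126x^3 - 81x^2 + 30x - 8
S_{-1} f = -7x^6 + 3x^4 - 2x^3 + 6x
E_{1} S_{-1} f = -7x^6 - 42x^5 - 102x^4 - 130x^3 - 93x^2 - 30x
[S_{-1}, E_{1}] f = 84x^5 + 256x^3 + 12x^2 + 60x - 8

the image equals g(x) = 84x^5 + 256x^3 + 12x^2 + 60x - 8


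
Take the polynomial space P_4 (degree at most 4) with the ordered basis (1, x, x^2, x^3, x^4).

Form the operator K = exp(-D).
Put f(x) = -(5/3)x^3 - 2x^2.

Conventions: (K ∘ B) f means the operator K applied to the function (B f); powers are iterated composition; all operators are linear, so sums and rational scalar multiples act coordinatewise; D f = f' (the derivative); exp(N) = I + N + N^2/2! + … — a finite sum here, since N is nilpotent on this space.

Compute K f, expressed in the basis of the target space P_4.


the result is g(x) = -(5/3)x^3 + 3x^2 - x - 1/3

order-1 term: 5x^2 + 4x
order-2 term: -5x - 2
order-3 term: 5/3
the series for exp(-D) f terminates at order 3
exp(-D) f = -(5/3)x^3 + 3x^2 - x - 1/3


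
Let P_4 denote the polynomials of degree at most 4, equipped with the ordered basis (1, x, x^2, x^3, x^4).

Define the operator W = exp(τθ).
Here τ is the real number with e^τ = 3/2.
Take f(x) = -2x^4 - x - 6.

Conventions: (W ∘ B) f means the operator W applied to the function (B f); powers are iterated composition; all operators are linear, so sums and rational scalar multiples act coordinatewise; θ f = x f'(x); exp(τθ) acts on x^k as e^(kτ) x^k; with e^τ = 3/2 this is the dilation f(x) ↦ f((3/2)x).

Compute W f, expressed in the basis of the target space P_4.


the result is g(x) = -(81/8)x^4 - (3/2)x - 6

exp(τθ) x^k = e^(kτ) x^k; with e^τ = 3/2 this sends x^k to (3/2)^k x^k
x ↦ 3/2 x
x^4 ↦ 81/16 x^4
applying this coordinatewise to f: exp(τθ) f = -(81/8)x^4 - (3/2)x - 6


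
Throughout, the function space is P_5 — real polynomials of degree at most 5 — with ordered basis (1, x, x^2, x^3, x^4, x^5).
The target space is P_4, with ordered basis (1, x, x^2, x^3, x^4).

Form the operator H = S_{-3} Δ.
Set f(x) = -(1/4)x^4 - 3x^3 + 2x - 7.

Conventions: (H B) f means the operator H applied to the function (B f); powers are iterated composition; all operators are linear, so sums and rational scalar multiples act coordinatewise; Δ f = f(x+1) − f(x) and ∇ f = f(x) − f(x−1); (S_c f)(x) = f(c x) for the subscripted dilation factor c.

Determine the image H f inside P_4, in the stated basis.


Δ f = -x^3 - (21/2)x^2 - 10x - 5/4
S_{-3} Δ f = 27x^3 - (189/2)x^2 + 30x - 5/4

the image equals g(x) = 27x^3 - (189/2)x^2 + 30x - 5/4


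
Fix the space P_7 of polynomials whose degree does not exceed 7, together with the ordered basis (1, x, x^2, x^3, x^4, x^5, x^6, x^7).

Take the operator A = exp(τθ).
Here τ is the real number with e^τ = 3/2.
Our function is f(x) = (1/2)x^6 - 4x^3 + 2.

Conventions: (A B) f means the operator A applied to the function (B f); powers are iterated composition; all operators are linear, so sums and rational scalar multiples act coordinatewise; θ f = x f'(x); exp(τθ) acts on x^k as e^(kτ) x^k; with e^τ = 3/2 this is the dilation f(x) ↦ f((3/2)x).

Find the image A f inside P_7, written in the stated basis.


exp(τθ) x^k = e^(kτ) x^k; with e^τ = 3/2 this sends x^k to (3/2)^k x^k
x^3 ↦ 27/8 x^3
x^6 ↦ 729/64 x^6
applying this coordinatewise to f: exp(τθ) f = (729/128)x^6 - (27/2)x^3 + 2

g(x) = (729/128)x^6 - (27/2)x^3 + 2


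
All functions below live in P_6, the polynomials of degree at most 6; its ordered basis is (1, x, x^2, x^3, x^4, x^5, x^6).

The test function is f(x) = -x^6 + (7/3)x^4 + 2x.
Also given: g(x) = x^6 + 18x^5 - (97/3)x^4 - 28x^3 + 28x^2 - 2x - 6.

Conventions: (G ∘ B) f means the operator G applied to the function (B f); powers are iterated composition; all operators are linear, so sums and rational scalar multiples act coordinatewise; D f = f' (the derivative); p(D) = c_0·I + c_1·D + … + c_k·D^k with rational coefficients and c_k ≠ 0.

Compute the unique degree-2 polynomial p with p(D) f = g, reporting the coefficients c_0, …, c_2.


c_0 = -1, c_1 = -3, c_2 = 1

D^0 f = -x^6 + (7/3)x^4 + 2x
D^1 f = -6x^5 + (28/3)x^3 + 2
D^2 f = -30x^4 + 28x^2
matching coefficients of g against c_0 f + c_1 Df + … from the top degree down determines the c_i
solution: c_0 = -1, c_1 = -3, c_2 = 1


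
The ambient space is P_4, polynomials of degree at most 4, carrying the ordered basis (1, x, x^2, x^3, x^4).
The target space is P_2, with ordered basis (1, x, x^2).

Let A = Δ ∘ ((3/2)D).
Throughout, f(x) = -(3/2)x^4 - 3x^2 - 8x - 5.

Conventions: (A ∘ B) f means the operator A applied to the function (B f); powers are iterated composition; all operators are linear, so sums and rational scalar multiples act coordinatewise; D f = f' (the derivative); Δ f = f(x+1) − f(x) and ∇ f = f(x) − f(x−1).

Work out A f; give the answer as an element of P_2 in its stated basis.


D f = -6x^3 - 6x - 8
((3/2)D) f = -9x^3 - 9x - 12
Δ ((3/2)D) f = -27x^2 - 27x - 18

the image equals g(x) = -27x^2 - 27x - 18


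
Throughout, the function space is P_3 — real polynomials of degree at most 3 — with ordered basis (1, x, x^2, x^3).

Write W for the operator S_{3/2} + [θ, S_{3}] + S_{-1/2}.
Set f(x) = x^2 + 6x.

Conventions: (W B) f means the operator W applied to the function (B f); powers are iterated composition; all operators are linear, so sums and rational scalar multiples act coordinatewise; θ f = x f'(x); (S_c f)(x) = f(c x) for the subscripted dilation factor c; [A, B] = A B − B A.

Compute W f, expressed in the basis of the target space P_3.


S_{3/2} f = (9/4)x^2 + 9x
S_{3} f = 9x^2 + 18x
θ S_{3} f = 18x^2 + 18x
θ f = 2x^2 + 6x
S_{3} θ f = 18x^2 + 18x
[θ, S_{3}] f = 0
S_{-1/2} f = (1/4)x^2 - 3x
(S_{3/2} + [θ, S_{3}] + S_{-1/2}) f = (5/2)x^2 + 6x

the result is g(x) = (5/2)x^2 + 6x


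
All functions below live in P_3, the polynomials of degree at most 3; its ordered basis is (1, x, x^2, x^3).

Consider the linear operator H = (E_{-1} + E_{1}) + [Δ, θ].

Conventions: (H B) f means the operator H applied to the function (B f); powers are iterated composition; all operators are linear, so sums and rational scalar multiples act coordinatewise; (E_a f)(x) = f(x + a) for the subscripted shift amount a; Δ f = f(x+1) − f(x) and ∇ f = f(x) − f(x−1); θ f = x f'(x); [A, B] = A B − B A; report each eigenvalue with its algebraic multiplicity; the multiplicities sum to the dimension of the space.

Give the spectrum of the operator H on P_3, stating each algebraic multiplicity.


image of 1: 2
image of x: 2x + 1
image of x^2: 2x^2 + 2x + 4
image of x^3: 2x^3 + 3x^2 + 12x + 3
the matrix is upper triangular; its diagonal is (2, 2, 2, 2)
for a triangular matrix the eigenvalues are the diagonal entries, with algebraic multiplicity their repetition count

λ = 2 (multiplicity 4)


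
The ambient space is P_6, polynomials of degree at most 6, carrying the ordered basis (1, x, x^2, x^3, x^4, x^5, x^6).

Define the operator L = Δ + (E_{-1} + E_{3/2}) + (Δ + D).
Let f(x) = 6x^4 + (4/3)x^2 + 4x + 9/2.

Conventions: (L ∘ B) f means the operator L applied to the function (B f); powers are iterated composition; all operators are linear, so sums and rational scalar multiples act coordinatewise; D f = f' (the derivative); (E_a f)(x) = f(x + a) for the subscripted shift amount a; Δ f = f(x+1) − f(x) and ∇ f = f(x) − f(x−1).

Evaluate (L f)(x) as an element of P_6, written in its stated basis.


g(x) = 12x^4 + 84x^3 + (575/3)x^2 + (367/3)x + 627/8

Δ f = 24x^3 + 36x^2 + (80/3)x + 34/3
E_{-1} f = 6x^4 - 24x^3 + (112/3)x^2 - (68/3)x + 47/6
E_{3/2} f = 6x^4 + 36x^3 + (247/3)x^2 + 89x + 351/8
(E_{-1} + E_{3/2}) f = 12x^4 + 12x^3 + (359/3)x^2 + (199/3)x + 1241/24
Δ f = 24x^3 + 36x^2 + (80/3)x + 34/3
D f = 24x^3 + (8/3)x + 4
(Δ + D) f = 48x^3 + 36x^2 + (88/3)x + 46/3
(Δ + (E_{-1} + E_{3/2}) + (Δ + D)) f = 12x^4 + 84x^3 + (575/3)x^2 + (367/3)x + 627/8


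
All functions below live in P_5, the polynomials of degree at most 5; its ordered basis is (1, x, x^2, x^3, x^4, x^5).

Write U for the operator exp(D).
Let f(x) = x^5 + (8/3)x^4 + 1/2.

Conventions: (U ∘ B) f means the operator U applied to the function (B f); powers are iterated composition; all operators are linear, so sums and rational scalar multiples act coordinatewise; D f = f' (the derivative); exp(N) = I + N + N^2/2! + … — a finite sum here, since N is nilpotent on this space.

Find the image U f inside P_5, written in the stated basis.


order-1 term: 5x^4 + (32/3)x^3
order-2 term: 10x^3 + 16x^2
order-3 term: 10x^2 + (32/3)x
order-4 term: 5x + 8/3
order-5 term: 1
the series for exp(D) f terminates at order 5
exp(D) f = x^5 + (23/3)x^4 + (62/3)x^3 + 26x^2 + (47/3)x + 25/6

the image equals g(x) = x^5 + (23/3)x^4 + (62/3)x^3 + 26x^2 + (47/3)x + 25/6


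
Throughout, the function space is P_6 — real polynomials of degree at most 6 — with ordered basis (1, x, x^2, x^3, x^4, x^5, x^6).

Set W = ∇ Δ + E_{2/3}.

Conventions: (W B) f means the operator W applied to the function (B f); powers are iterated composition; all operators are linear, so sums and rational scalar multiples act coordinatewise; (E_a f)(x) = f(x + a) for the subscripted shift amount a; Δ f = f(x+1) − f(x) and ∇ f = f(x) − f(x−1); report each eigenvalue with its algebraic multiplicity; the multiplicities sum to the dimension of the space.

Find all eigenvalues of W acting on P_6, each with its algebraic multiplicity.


λ = 1 (multiplicity 7)

image of 1: 1
image of x: x + 2/3
image of x^2: x^2 + (4/3)x + 22/9
image of x^3: x^3 + 2x^2 + (22/3)x + 8/27
image of x^4: x^4 + (8/3)x^3 + (44/3)x^2 + (32/27)x + 178/81
image of x^5: x^5 + (10/3)x^4 + (220/9)x^3 + (80/27)x^2 + (890/81)x + 32/243
image of x^6: x^6 + 4x^5 + (110/3)x^4 + (160/27)x^3 + (890/27)x^2 + (64/81)x + 1522/729
the matrix is upper triangular; its diagonal is (1, 1, 1, 1, 1, 1, 1)
for a triangular matrix the eigenvalues are the diagonal entries, with algebraic multiplicity their repetition count


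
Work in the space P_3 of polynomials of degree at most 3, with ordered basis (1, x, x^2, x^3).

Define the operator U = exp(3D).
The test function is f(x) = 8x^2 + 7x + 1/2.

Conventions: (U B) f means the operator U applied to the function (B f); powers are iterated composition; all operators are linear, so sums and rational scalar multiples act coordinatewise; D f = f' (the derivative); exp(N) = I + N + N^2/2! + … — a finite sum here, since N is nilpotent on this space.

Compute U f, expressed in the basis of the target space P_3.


order-1 term: 48x + 21
order-2 term: 72
the series for exp(3D) f terminates at order 2
exp(3D) f = 8x^2 + 55x + 187/2

the result is g(x) = 8x^2 + 55x + 187/2


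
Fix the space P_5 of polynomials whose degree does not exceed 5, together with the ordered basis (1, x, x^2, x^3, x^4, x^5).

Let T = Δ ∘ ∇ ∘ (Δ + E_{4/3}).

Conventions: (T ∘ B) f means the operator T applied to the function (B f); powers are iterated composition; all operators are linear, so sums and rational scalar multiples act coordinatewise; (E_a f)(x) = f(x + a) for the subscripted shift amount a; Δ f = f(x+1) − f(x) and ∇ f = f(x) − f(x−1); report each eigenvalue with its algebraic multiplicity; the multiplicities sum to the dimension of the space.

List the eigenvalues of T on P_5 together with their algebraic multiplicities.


λ = 0 (multiplicity 6)

image of 1: 0
image of x: 0
image of x^2: 2
image of x^3: 6x + 14
image of x^4: 12x^2 + 56x + 106/3
image of x^5: 20x^3 + 140x^2 + (530/3)x + 2450/27
the matrix is upper triangular; its diagonal is (0, 0, 0, 0, 0, 0)
for a triangular matrix the eigenvalues are the diagonal entries, with algebraic multiplicity their repetition count


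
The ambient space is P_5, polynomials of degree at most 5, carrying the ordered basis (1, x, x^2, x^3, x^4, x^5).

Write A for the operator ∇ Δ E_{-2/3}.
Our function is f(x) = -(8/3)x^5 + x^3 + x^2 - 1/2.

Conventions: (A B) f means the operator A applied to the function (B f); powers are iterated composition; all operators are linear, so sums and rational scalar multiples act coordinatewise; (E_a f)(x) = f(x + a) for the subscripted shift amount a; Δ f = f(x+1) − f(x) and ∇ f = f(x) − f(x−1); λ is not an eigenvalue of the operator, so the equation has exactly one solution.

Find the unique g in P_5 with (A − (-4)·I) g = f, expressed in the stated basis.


the result is g(x) = -(2/3)x^5 + (43/12)x^3 - (77/12)x^2 + (53/72)x + 370/81

write g with unknown coordinates in the stated basis and equate coefficients in (A − (-4)·I) g = f
solving from the highest basis element down gives g = -(2/3)x^5 + (43/12)x^3 - (77/12)x^2 + (53/72)x + 370/81
check: A g = -(40/3)x^3 + (80/3)x^2 - (53/18)x - 3041/162
so A g − (-4)·g = -(8/3)x^5 + x^3 + x^2 - 1/2 = f ✓


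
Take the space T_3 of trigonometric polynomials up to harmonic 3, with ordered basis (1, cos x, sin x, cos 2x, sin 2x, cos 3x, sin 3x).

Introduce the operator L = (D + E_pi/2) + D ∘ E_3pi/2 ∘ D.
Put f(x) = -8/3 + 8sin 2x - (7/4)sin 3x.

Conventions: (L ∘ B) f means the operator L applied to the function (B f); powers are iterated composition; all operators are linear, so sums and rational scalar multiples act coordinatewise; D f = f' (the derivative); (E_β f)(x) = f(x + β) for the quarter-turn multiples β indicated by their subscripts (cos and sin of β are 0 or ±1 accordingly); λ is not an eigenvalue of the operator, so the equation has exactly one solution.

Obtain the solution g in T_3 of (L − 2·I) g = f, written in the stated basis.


write g with unknown coordinates in the stated basis and equate coefficients in (L − 2·I) g = f
solving from the highest basis element down gives g = 8/3 - (16/5)cos 2x + (8/5)sin 2x - (49/212)cos 3x + (7/106)sin 3x
check: L g = 8/3 - (32/5)cos 2x + (56/5)sin 2x - (49/106)cos 3x - (343/212)sin 3x
so L g − 2·g = -8/3 + 8sin 2x - (7/4)sin 3x = f ✓

the result is g(x) = 8/3 - (16/5)cos 2x + (8/5)sin 2x - (49/212)cos 3x + (7/106)sin 3x


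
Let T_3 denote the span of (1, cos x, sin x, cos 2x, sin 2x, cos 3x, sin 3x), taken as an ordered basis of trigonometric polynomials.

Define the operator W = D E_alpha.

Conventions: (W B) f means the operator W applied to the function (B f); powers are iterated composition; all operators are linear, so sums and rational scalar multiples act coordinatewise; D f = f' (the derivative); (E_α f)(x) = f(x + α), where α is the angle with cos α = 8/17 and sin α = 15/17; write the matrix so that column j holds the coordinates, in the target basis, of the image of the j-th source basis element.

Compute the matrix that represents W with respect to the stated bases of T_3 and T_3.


the matrix is [[0, 0, 0, 0, 0, 0, 0]; [0, -15/17, 8/17, 0, 0, 0, 0]; [0, -8/17, -15/17, 0, 0, 0, 0]; [0, 0, 0, -480/289, -322/289, 0, 0]; [0, 0, 0, 322/289, -480/289, 0, 0]; [0, 0, 0, 0, 0, 1485/4913, -14664/4913]; [0, 0, 0, 0, 0, 14664/4913, 1485/4913]] (rows listed top to bottom)

image of 1: 0
image of cos x: -(15/17)cos x - (8/17)sin x
image of sin x: (8/17)cos x - (15/17)sin x
image of cos 2x: -(480/289)cos 2x + (322/289)sin 2x
image of sin 2x: -(322/289)cos 2x - (480/289)sin 2x
image of cos 3x: (1485/4913)cos 3x + (14664/4913)sin 3x
image of sin 3x: -(14664/4913)cos 3x + (1485/4913)sin 3x
each image's coordinates form column j of the matrix
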